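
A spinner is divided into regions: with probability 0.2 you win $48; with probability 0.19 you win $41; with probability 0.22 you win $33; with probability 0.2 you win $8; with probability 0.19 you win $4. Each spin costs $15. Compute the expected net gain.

E[payout] = 48·0.2 + 41·0.19 + 33·0.22 + 8·0.2 + 4·0.19
 = 9.6 + 7.79 + 7.26 + 1.6 + 0.76
 = 27.01
Net = 27.01 - 15 = 12.01

12.01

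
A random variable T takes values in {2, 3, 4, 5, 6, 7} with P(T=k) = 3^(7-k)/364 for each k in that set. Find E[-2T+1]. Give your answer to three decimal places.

E[-2T+1] = Σ (-2t+1)·P(T=t)
 = (-3)·243/364 + (-5)·81/364 + (-7)·27/364 + (-9)·9/364 + (-11)·3/364 + (-13)·1/364
 = (-729/364) + (-405/364) + (-27/52) + (-81/364) + (-33/364) + (-1/28)
 = -725/182

-3.984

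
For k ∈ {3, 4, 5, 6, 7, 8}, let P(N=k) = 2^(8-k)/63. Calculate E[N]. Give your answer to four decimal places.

E[N] = Σ n·P(N=n)
 = 3·32/63 + 4·16/63 + 5·8/63 + 6·4/63 + 7·2/63 + 8·1/63
 = 32/21 + 64/63 + 40/63 + 8/21 + 2/9 + 8/63
 = 82/21

3.9048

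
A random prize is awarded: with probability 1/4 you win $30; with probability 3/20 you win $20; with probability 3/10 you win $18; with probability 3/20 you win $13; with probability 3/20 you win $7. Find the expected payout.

18.9

E[payout] = 30·1/4 + 20·3/20 + 18·3/10 + 13·3/20 + 7·3/20
 = 15/2 + 3 + 27/5 + 39/20 + 21/20
 = 189/10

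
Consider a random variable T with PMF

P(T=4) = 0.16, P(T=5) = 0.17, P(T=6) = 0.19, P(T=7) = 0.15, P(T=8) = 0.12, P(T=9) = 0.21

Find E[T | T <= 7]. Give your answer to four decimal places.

P(T <= 7) = 0.16 + 0.17 + 0.19 + 0.15 = 0.67.
E[T | T <= 7] = [4·0.16 + 5·0.17 + 6·0.19 + 7·0.15] / 0.67
 = 3.68 / 0.67
 = 368/67

5.4925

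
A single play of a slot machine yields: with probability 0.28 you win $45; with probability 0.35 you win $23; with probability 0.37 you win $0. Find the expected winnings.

20.65

E[payout] = 45·0.28 + 23·0.35 + 0·0.37
 = 12.6 + 8.05 + 0
 = 20.65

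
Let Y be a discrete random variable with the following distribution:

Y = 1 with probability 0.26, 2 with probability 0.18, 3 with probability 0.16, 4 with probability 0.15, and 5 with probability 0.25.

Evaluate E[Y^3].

46.87

E[Y^3] = Σ y^3·P(Y=y)
 = 1·0.26 + 8·0.18 + 27·0.16 + 64·0.15 + 125·0.25
 = 0.26 + 1.44 + 4.32 + 9.6 + 31.25
 = 46.87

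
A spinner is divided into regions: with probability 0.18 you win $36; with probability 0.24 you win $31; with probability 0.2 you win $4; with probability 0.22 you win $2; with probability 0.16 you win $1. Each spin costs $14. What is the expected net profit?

1.32

E[payout] = 36·0.18 + 31·0.24 + 4·0.2 + 2·0.22 + 1·0.16
 = 6.48 + 7.44 + 0.8 + 0.44 + 0.16
 = 15.32
Net = 15.32 - 14 = 1.32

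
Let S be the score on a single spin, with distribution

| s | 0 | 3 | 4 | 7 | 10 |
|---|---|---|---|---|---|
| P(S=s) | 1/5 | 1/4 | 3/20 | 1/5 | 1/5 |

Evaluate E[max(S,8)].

E[max(S,8)] = Σ max(s,8)·P(S=s)
 = 8·1/5 + 8·1/4 + 8·3/20 + 8·1/5 + 10·1/5
 = 8/5 + 2 + 6/5 + 8/5 + 2
 = 42/5

8.4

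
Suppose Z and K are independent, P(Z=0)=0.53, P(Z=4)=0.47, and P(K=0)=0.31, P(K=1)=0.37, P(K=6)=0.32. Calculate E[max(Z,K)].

E[max(Z,K)] = Σ_z Σ_k max(z,k) · P(Z=z)P(K=k)
 = 0·0.1643 + 1·0.1961 + 6·0.1696 + 4·0.1457 + 4·0.1739 + 6·0.1504
 = 0 + 0.1961 + 1.0176 + 0.5828 + 0.6956 + 0.9024
 = 3.3945

3.3945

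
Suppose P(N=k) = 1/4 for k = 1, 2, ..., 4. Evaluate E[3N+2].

9.5

E[3N+2] = Σ (3n+2)·P(N=n)
 = 5·1/4 + 8·1/4 + 11·1/4 + 14·1/4
 = 5/4 + 2 + 11/4 + 7/2
 = 19/2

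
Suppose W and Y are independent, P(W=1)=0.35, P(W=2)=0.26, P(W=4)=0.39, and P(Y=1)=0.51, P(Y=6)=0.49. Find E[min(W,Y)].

1.7007

E[min(W,Y)] = Σ_w Σ_y min(w,y) · P(W=w)P(Y=y)
 = 1·0.1785 + 1·0.1715 + 1·0.1326 + 2·0.1274 + 1·0.1989 + 4·0.1911
 = 0.1785 + 0.1715 + 0.1326 + 0.2548 + 0.1989 + 0.7644
 = 1.7007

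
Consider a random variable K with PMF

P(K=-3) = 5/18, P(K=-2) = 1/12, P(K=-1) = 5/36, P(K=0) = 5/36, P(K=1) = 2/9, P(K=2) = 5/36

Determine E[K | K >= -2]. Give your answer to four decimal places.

0.2692

P(K >= -2) = 1/12 + 5/36 + 5/36 + 2/9 + 5/36 = 13/18.
E[K | K >= -2] = [(-2)·1/12 + (-1)·5/36 + 0·5/36 + 1·2/9 + 2·5/36] / (13/18)
 = 7/36 / (13/18)
 = 7/26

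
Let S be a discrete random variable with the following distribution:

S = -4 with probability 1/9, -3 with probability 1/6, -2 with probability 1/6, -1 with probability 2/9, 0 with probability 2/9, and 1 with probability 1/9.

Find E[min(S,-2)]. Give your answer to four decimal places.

E[min(S,-2)] = Σ min(s,-2)·P(S=s)
 = (-4)·1/9 + (-3)·1/6 + (-2)·1/6 + (-2)·2/9 + (-2)·2/9 + (-2)·1/9
 = (-4/9) + (-1/2) + (-1/3) + (-4/9) + (-4/9) + (-2/9)
 = -43/18

-2.3889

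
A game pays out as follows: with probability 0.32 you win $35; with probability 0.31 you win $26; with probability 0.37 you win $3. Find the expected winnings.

E[payout] = 35·0.32 + 26·0.31 + 3·0.37
 = 11.2 + 8.06 + 1.11
 = 20.37

20.37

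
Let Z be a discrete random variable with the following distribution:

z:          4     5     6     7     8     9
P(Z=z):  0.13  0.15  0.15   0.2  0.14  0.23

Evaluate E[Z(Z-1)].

E[Z(Z-1)] = Σ z(z-1)·P(Z=z)
 = 12·0.13 + 20·0.15 + 30·0.15 + 42·0.2 + 56·0.14 + 72·0.23
 = 1.56 + 3 + 4.5 + 8.4 + 7.84 + 16.56
 = 41.86

41.86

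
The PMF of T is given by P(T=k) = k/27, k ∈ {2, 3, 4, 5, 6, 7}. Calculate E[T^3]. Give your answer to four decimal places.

173.1481

E[T^3] = Σ t^3·P(T=t)
 = 8·2/27 + 27·1/9 + 64·4/27 + 125·5/27 + 216·2/9 + 343·7/27
 = 16/27 + 3 + 256/27 + 625/27 + 48 + 2401/27
 = 4675/27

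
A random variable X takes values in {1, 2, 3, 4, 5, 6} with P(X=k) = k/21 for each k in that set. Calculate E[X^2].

21

E[X^2] = Σ x^2·P(X=x)
 = 1·1/21 + 4·2/21 + 9·1/7 + 16·4/21 + 25·5/21 + 36·2/7
 = 1/21 + 8/21 + 9/7 + 64/21 + 125/21 + 72/7
 = 21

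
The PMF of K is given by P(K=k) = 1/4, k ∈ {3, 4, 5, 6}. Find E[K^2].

E[K^2] = Σ k^2·P(K=k)
 = 9·1/4 + 16·1/4 + 25·1/4 + 36·1/4
 = 9/4 + 4 + 25/4 + 9
 = 43/2

21.5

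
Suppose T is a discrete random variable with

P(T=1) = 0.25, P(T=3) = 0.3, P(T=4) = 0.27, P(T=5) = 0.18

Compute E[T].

3.13

E[T] = Σ t·P(T=t)
 = 1·0.25 + 3·0.3 + 4·0.27 + 5·0.18
 = 0.25 + 0.9 + 1.08 + 0.9
 = 3.13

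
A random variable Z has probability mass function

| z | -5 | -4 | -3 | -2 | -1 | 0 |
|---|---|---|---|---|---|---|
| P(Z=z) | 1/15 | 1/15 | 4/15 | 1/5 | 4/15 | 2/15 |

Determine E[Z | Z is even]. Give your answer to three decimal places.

-1.667

P(Z is even) = 1/15 + 1/5 + 2/15 = 2/5.
E[Z | Z is even] = [(-4)·1/15 + (-2)·1/5 + 0·2/15] / (2/5)
 = -2/3 / (2/5)
 = -5/3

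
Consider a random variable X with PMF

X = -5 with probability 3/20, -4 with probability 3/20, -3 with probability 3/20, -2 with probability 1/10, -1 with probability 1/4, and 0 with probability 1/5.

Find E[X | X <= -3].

P(X <= -3) = 3/20 + 3/20 + 3/20 = 9/20.
E[X | X <= -3] = [(-5)·3/20 + (-4)·3/20 + (-3)·3/20] / (9/20)
 = -9/5 / (9/20)
 = -4

-4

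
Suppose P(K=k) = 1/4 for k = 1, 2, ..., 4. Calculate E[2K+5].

10

E[2K+5] = Σ (2k+5)·P(K=k)
 = 7·1/4 + 9·1/4 + 11·1/4 + 13·1/4
 = 7/4 + 9/4 + 11/4 + 13/4
 = 10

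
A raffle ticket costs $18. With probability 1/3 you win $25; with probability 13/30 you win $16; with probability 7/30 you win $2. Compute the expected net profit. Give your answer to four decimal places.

-2.2667

E[payout] = 25·1/3 + 16·13/30 + 2·7/30
 = 25/3 + 104/15 + 7/15
 = 236/15
Net = 236/15 - 18 = -34/15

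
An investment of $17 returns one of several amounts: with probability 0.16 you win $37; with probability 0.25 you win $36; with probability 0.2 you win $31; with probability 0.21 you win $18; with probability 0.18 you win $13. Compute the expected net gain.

E[payout] = 37·0.16 + 36·0.25 + 31·0.2 + 18·0.21 + 13·0.18
 = 5.92 + 9 + 6.2 + 3.78 + 2.34
 = 27.24
Net = 27.24 - 17 = 10.24

10.24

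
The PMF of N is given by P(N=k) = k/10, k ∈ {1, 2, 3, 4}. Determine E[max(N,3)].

E[max(N,3)] = Σ max(n,3)·P(N=n)
 = 3·1/10 + 3·1/5 + 3·3/10 + 4·2/5
 = 3/10 + 3/5 + 9/10 + 8/5
 = 17/5

3.4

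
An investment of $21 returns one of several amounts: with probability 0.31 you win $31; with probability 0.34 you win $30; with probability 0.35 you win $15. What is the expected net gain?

E[payout] = 31·0.31 + 30·0.34 + 15·0.35
 = 9.61 + 10.2 + 5.25
 = 25.06
Net = 25.06 - 21 = 4.06

4.06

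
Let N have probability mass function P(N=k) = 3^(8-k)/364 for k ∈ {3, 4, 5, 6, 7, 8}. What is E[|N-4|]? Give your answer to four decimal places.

0.8269

E[|N-4|] = Σ |n-4|·P(N=n)
 = 1·243/364 + 0·81/364 + 1·27/364 + 2·9/364 + 3·3/364 + 4·1/364
 = 243/364 + 0 + 27/364 + 9/182 + 9/364 + 1/91
 = 43/52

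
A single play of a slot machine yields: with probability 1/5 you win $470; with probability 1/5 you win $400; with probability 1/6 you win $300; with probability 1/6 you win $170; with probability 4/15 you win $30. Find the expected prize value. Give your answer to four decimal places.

260.3333

E[payout] = 470·1/5 + 400·1/5 + 300·1/6 + 170·1/6 + 30·4/15
 = 94 + 80 + 50 + 85/3 + 8
 = 781/3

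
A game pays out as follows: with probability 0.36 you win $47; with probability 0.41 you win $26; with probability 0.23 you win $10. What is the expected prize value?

E[payout] = 47·0.36 + 26·0.41 + 10·0.23
 = 16.92 + 10.66 + 2.3
 = 29.88

29.88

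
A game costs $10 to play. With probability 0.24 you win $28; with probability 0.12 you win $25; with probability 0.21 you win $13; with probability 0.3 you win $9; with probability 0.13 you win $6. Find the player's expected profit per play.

5.93

E[payout] = 28·0.24 + 25·0.12 + 13·0.21 + 9·0.3 + 6·0.13
 = 6.72 + 3 + 2.73 + 2.7 + 0.78
 = 15.93
Net = 15.93 - 10 = 5.93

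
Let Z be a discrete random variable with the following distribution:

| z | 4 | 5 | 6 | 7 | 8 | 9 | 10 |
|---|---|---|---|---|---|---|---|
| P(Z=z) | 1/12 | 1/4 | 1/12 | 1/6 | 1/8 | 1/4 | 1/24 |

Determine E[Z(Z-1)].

44.25

E[Z(Z-1)] = Σ z(z-1)·P(Z=z)
 = 12·1/12 + 20·1/4 + 30·1/12 + 42·1/6 + 56·1/8 + 72·1/4 + 90·1/24
 = 1 + 5 + 5/2 + 7 + 7 + 18 + 15/4
 = 177/4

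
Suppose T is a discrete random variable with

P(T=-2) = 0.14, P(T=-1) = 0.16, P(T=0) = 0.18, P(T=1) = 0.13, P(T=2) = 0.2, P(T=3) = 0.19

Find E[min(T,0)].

E[min(T,0)] = Σ min(t,0)·P(T=t)
 = (-2)·0.14 + (-1)·0.16 + 0·0.18 + 0·0.13 + 0·0.2 + 0·0.19
 = (-0.28) + (-0.16) + 0 + 0 + 0 + 0
 = -0.44

-0.44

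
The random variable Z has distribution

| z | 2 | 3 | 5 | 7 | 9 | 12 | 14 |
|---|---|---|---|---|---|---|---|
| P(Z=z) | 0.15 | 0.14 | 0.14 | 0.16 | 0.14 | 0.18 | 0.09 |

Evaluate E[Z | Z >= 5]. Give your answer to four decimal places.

9.1549

P(Z >= 5) = 0.14 + 0.16 + 0.14 + 0.18 + 0.09 = 0.71.
E[Z | Z >= 5] = [5·0.14 + 7·0.16 + 9·0.14 + 12·0.18 + 14·0.09] / 0.71
 = 6.5 / 0.71
 = 650/71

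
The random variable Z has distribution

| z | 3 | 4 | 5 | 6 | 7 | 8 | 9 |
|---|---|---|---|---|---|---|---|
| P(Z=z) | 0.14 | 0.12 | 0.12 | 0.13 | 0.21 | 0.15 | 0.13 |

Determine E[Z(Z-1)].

E[Z(Z-1)] = Σ z(z-1)·P(Z=z)
 = 6·0.14 + 12·0.12 + 20·0.12 + 30·0.13 + 42·0.21 + 56·0.15 + 72·0.13
 = 0.84 + 1.44 + 2.4 + 3.9 + 8.82 + 8.4 + 9.36
 = 35.16

35.16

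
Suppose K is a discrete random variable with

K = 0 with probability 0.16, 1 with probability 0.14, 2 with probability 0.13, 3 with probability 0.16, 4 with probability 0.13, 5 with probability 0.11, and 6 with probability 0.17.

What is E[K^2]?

13.05

E[K^2] = Σ k^2·P(K=k)
 = 0·0.16 + 1·0.14 + 4·0.13 + 9·0.16 + 16·0.13 + 25·0.11 + 36·0.17
 = 0 + 0.14 + 0.52 + 1.44 + 2.08 + 2.75 + 6.12
 = 13.05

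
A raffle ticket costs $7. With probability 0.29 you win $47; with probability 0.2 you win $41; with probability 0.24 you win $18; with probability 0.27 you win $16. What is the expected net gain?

23.47

E[payout] = 47·0.29 + 41·0.2 + 18·0.24 + 16·0.27
 = 13.63 + 8.2 + 4.32 + 4.32
 = 30.47
Net = 30.47 - 7 = 23.47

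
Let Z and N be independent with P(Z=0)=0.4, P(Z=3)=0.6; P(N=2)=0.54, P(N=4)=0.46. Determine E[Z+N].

E[Z+N] = Σ_z Σ_n (z+n) · P(Z=z)P(N=n)
 = 2·0.216 + 4·0.184 + 5·0.324 + 7·0.276
 = 0.432 + 0.736 + 1.62 + 1.932
 = 4.72

4.72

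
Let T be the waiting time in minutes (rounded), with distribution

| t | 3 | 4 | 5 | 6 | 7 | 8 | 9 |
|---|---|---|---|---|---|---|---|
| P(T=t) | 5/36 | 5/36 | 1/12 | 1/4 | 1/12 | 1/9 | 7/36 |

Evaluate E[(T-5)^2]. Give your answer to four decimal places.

E[(T-5)^2] = Σ (t-5)^2·P(T=t)
 = 4·5/36 + 1·5/36 + 0·1/12 + 1·1/4 + 4·1/12 + 9·1/9 + 16·7/36
 = 5/9 + 5/36 + 0 + 1/4 + 1/3 + 1 + 28/9
 = 97/18

5.3889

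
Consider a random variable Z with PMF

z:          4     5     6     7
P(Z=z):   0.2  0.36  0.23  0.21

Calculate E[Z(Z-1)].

E[Z(Z-1)] = Σ z(z-1)·P(Z=z)
 = 12·0.2 + 20·0.36 + 30·0.23 + 42·0.21
 = 2.4 + 7.2 + 6.9 + 8.82
 = 25.32

25.32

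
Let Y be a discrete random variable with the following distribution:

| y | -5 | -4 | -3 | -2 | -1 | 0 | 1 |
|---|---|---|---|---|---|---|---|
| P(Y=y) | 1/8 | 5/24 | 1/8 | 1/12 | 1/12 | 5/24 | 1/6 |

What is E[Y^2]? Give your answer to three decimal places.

8.167

E[Y^2] = Σ y^2·P(Y=y)
 = 25·1/8 + 16·5/24 + 9·1/8 + 4·1/12 + 1·1/12 + 0·5/24 + 1·1/6
 = 25/8 + 10/3 + 9/8 + 1/3 + 1/12 + 0 + 1/6
 = 49/6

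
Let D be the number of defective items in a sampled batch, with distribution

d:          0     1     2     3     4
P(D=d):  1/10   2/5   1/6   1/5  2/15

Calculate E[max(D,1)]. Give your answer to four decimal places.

1.9667

E[max(D,1)] = Σ max(d,1)·P(D=d)
 = 1·1/10 + 1·2/5 + 2·1/6 + 3·1/5 + 4·2/15
 = 1/10 + 2/5 + 1/3 + 3/5 + 8/15
 = 59/30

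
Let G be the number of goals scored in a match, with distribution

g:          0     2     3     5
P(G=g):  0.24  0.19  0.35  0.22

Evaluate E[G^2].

9.41

E[G^2] = Σ g^2·P(G=g)
 = 0·0.24 + 4·0.19 + 9·0.35 + 25·0.22
 = 0 + 0.76 + 3.15 + 5.5
 = 9.41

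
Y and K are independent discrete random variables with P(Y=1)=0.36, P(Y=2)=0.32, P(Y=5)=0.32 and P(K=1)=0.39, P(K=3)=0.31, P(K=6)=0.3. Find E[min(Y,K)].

E[min(Y,K)] = Σ_y Σ_k min(y,k) · P(Y=y)P(K=k)
 = 1·0.1404 + 1·0.1116 + 1·0.108 + 1·0.1248 + 2·0.0992 + 2·0.096 + 1·0.1248 + 3·0.0992 + 5·0.096
 = 0.1404 + 0.1116 + 0.108 + 0.1248 + 0.1984 + 0.192 + 0.1248 + 0.2976 + 0.48
 = 1.7776

1.7776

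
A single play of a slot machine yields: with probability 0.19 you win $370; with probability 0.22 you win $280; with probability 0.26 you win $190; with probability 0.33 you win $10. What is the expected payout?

E[payout] = 370·0.19 + 280·0.22 + 190·0.26 + 10·0.33
 = 70.3 + 61.6 + 49.4 + 3.3
 = 184.6

184.6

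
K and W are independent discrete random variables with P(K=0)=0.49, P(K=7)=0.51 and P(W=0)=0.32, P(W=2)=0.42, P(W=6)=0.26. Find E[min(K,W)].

E[min(K,W)] = Σ_k Σ_w min(k,w) · P(K=k)P(W=w)
 = 0·0.1568 + 0·0.2058 + 0·0.1274 + 0·0.1632 + 2·0.2142 + 6·0.1326
 = 0 + 0 + 0 + 0 + 0.4284 + 0.7956
 = 1.224

1.224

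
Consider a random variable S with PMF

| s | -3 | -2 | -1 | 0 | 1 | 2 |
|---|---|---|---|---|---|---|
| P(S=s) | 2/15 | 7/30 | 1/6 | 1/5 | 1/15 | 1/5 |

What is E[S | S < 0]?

P(S < 0) = 2/15 + 7/30 + 1/6 = 8/15.
E[S | S < 0] = [(-3)·2/15 + (-2)·7/30 + (-1)·1/6] / (8/15)
 = -31/30 / (8/15)
 = -31/16

-1.9375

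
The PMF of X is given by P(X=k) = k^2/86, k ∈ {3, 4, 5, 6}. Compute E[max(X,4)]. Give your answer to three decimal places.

E[max(X,4)] = Σ max(x,4)·P(X=x)
 = 4·9/86 + 4·8/43 + 5·25/86 + 6·18/43
 = 18/43 + 32/43 + 125/86 + 108/43
 = 441/86

5.128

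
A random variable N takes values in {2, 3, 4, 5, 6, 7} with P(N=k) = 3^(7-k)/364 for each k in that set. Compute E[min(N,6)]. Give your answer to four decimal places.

E[min(N,6)] = Σ min(n,6)·P(N=n)
 = 2·243/364 + 3·81/364 + 4·27/364 + 5·9/364 + 6·3/364 + 6·1/364
 = 243/182 + 243/364 + 27/91 + 45/364 + 9/182 + 3/182
 = 453/182

2.4890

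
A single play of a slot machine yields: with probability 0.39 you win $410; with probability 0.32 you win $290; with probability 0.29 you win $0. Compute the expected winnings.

252.7

E[payout] = 410·0.39 + 290·0.32 + 0·0.29
 = 159.9 + 92.8 + 0
 = 252.7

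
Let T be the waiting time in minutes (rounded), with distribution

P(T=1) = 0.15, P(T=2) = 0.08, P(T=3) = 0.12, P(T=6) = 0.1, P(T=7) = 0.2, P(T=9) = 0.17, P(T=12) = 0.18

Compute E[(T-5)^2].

E[(T-5)^2] = Σ (t-5)^2·P(T=t)
 = 16·0.15 + 9·0.08 + 4·0.12 + 1·0.1 + 4·0.2 + 16·0.17 + 49·0.18
 = 2.4 + 0.72 + 0.48 + 0.1 + 0.8 + 2.72 + 8.82
 = 16.04

16.04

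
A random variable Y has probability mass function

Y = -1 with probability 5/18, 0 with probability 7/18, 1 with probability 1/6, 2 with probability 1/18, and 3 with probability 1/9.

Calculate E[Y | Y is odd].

0.4

P(Y is odd) = 5/18 + 1/6 + 1/9 = 5/9.
E[Y | Y is odd] = [(-1)·5/18 + 1·1/6 + 3·1/9] / (5/9)
 = 2/9 / (5/9)
 = 2/5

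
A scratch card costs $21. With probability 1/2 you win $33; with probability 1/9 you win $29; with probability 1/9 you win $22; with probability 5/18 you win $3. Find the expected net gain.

E[payout] = 33·1/2 + 29·1/9 + 22·1/9 + 3·5/18
 = 33/2 + 29/9 + 22/9 + 5/6
 = 23
Net = 23 - 21 = 2

2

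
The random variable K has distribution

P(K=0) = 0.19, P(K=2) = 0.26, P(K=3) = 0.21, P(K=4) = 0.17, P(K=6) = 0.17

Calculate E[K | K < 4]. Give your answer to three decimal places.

1.742

P(K < 4) = 0.19 + 0.26 + 0.21 = 0.66.
E[K | K < 4] = [0·0.19 + 2·0.26 + 3·0.21] / 0.66
 = 1.15 / 0.66
 = 115/66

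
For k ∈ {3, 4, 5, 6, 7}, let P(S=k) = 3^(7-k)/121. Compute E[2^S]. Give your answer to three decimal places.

E[2^S] = Σ 2^s·P(S=s)
 = 8·81/121 + 16·27/121 + 32·9/121 + 64·3/121 + 128·1/121
 = 648/121 + 432/121 + 288/121 + 192/121 + 128/121
 = 1688/121

13.950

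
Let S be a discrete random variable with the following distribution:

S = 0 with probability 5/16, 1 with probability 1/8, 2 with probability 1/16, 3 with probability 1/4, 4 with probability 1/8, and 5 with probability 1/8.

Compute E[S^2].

E[S^2] = Σ s^2·P(S=s)
 = 0·5/16 + 1·1/8 + 4·1/16 + 9·1/4 + 16·1/8 + 25·1/8
 = 0 + 1/8 + 1/4 + 9/4 + 2 + 25/8
 = 31/4

7.75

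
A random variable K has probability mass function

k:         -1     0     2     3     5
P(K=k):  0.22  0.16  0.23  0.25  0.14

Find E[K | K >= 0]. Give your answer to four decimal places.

P(K >= 0) = 0.16 + 0.23 + 0.25 + 0.14 = 0.78.
E[K | K >= 0] = [0·0.16 + 2·0.23 + 3·0.25 + 5·0.14] / 0.78
 = 1.91 / 0.78
 = 191/78

2.4487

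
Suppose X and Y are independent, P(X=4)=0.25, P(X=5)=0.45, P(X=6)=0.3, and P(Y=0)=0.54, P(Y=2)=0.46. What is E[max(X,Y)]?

E[max(X,Y)] = Σ_x Σ_y max(x,y) · P(X=x)P(Y=y)
 = 4·0.135 + 4·0.115 + 5·0.243 + 5·0.207 + 6·0.162 + 6·0.138
 = 0.54 + 0.46 + 1.215 + 1.035 + 0.972 + 0.828
 = 5.05

5.05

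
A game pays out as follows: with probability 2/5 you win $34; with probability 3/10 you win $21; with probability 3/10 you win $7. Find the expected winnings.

E[payout] = 34·2/5 + 21·3/10 + 7·3/10
 = 68/5 + 63/10 + 21/10
 = 22

22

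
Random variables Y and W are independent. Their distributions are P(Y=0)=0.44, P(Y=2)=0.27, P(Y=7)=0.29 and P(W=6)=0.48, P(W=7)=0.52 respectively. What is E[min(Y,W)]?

2.4308

E[min(Y,W)] = Σ_y Σ_w min(y,w) · P(Y=y)P(W=w)
 = 0·0.2112 + 0·0.2288 + 2·0.1296 + 2·0.1404 + 6·0.1392 + 7·0.1508
 = 0 + 0 + 0.2592 + 0.2808 + 0.8352 + 1.0556
 = 2.4308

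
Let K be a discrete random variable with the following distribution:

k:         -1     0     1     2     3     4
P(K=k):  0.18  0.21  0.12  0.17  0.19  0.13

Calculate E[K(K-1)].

3.4

E[K(K-1)] = Σ k(k-1)·P(K=k)
 = 2·0.18 + 0·0.21 + 0·0.12 + 2·0.17 + 6·0.19 + 12·0.13
 = 0.36 + 0 + 0 + 0.34 + 1.14 + 1.56
 = 3.4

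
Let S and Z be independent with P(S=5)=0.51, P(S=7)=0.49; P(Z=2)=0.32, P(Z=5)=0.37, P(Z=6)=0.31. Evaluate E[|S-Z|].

E[|S-Z|] = Σ_s Σ_z |s-z| · P(S=s)P(Z=z)
 = 3·0.1632 + 0·0.1887 + 1·0.1581 + 5·0.1568 + 2·0.1813 + 1·0.1519
 = 0.4896 + 0 + 0.1581 + 0.784 + 0.3626 + 0.1519
 = 1.9462

1.9462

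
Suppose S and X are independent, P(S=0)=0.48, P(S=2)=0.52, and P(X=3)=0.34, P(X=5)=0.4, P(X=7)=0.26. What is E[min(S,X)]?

1.04

E[min(S,X)] = Σ_s Σ_x min(s,x) · P(S=s)P(X=x)
 = 0·0.1632 + 0·0.192 + 0·0.1248 + 2·0.1768 + 2·0.208 + 2·0.1352
 = 0 + 0 + 0 + 0.3536 + 0.416 + 0.2704
 = 1.04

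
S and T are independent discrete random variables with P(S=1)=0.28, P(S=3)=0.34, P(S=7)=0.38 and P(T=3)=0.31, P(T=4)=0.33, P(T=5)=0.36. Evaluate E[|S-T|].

2.332

E[|S-T|] = Σ_s Σ_t |s-t| · P(S=s)P(T=t)
 = 2·0.0868 + 3·0.0924 + 4·0.1008 + 0·0.1054 + 1·0.1122 + 2·0.1224 + 4·0.1178 + 3·0.1254 + 2·0.1368
 = 0.1736 + 0.2772 + 0.4032 + 0 + 0.1122 + 0.2448 + 0.4712 + 0.3762 + 0.2736
 = 2.332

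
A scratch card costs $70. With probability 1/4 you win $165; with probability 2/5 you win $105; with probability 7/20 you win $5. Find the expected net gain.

E[payout] = 165·1/4 + 105·2/5 + 5·7/20
 = 165/4 + 42 + 7/4
 = 85
Net = 85 - 70 = 15

15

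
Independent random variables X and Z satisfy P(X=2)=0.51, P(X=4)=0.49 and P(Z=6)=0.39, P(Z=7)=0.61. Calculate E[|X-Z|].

3.63

E[|X-Z|] = Σ_x Σ_z |x-z| · P(X=x)P(Z=z)
 = 4·0.1989 + 5·0.3111 + 2·0.1911 + 3·0.2989
 = 0.7956 + 1.5555 + 0.3822 + 0.8967
 = 3.63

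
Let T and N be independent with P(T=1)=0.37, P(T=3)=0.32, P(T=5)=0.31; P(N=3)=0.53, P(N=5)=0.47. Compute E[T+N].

E[T+N] = Σ_t Σ_n (t+n) · P(T=t)P(N=n)
 = 4·0.1961 + 6·0.1739 + 6·0.1696 + 8·0.1504 + 8·0.1643 + 10·0.1457
 = 0.7844 + 1.0434 + 1.0176 + 1.2032 + 1.3144 + 1.457
 = 6.82

6.82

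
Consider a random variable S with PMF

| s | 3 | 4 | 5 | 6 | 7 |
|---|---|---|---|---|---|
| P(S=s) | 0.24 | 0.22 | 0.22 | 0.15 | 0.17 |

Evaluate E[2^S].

43.84

E[2^S] = Σ 2^s·P(S=s)
 = 8·0.24 + 16·0.22 + 32·0.22 + 64·0.15 + 128·0.17
 = 1.92 + 3.52 + 7.04 + 9.6 + 21.76
 = 43.84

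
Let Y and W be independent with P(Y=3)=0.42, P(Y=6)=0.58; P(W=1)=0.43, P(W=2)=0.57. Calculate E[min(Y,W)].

E[min(Y,W)] = Σ_y Σ_w min(y,w) · P(Y=y)P(W=w)
 = 1·0.1806 + 2·0.2394 + 1·0.2494 + 2·0.3306
 = 0.1806 + 0.4788 + 0.2494 + 0.6612
 = 1.57

1.57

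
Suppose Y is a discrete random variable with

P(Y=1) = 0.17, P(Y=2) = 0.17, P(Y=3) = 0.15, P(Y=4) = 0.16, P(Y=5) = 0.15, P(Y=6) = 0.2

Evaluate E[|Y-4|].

1.55

E[|Y-4|] = Σ |y-4|·P(Y=y)
 = 3·0.17 + 2·0.17 + 1·0.15 + 0·0.16 + 1·0.15 + 2·0.2
 = 0.51 + 0.34 + 0.15 + 0 + 0.15 + 0.4
 = 1.55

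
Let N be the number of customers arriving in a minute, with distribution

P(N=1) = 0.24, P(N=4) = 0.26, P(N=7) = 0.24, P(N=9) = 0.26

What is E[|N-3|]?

3.26

E[|N-3|] = Σ |n-3|·P(N=n)
 = 2·0.24 + 1·0.26 + 4·0.24 + 6·0.26
 = 0.48 + 0.26 + 0.96 + 1.56
 = 3.26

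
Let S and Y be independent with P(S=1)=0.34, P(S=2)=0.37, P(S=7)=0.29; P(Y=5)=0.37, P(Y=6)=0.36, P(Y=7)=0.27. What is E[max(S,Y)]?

E[max(S,Y)] = Σ_s Σ_y max(s,y) · P(S=s)P(Y=y)
 = 5·0.1258 + 6·0.1224 + 7·0.0918 + 5·0.1369 + 6·0.1332 + 7·0.0999 + 7·0.1073 + 7·0.1044 + 7·0.0783
 = 0.629 + 0.7344 + 0.6426 + 0.6845 + 0.7992 + 0.6993 + 0.7511 + 0.7308 + 0.5481
 = 6.219

6.219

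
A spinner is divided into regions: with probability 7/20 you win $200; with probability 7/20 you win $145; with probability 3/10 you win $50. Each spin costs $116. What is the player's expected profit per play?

E[payout] = 200·7/20 + 145·7/20 + 50·3/10
 = 70 + 203/4 + 15
 = 543/4
Net = 543/4 - 116 = 79/4

19.75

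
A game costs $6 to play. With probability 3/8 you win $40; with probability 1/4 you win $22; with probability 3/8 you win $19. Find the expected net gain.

E[payout] = 40·3/8 + 22·1/4 + 19·3/8
 = 15 + 11/2 + 57/8
 = 221/8
Net = 221/8 - 6 = 173/8

21.625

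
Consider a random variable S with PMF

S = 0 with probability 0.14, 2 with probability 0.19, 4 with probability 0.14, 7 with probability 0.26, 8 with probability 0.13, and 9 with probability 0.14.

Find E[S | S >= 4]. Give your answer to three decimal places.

6.985

P(S >= 4) = 0.14 + 0.26 + 0.13 + 0.14 = 0.67.
E[S | S >= 4] = [4·0.14 + 7·0.26 + 8·0.13 + 9·0.14] / 0.67
 = 4.68 / 0.67
 = 468/67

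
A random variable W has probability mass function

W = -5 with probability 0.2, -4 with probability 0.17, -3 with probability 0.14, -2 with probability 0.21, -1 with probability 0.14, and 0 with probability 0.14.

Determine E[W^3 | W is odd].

P(W is odd) = 0.2 + 0.14 + 0.14 = 0.48.
E[W^3 | W is odd] = [(-125)·0.2 + (-27)·0.14 + (-1)·0.14] / 0.48
 = -28.92 / 0.48
 = -241/4

-60.25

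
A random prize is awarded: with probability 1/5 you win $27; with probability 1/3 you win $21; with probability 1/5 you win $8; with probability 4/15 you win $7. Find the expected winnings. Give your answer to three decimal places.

E[payout] = 27·1/5 + 21·1/3 + 8·1/5 + 7·4/15
 = 27/5 + 7 + 8/5 + 28/15
 = 238/15

15.867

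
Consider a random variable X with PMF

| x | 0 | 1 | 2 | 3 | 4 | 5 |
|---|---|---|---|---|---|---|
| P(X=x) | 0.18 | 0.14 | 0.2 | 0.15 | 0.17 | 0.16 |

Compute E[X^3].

E[X^3] = Σ x^3·P(X=x)
 = 0·0.18 + 1·0.14 + 8·0.2 + 27·0.15 + 64·0.17 + 125·0.16
 = 0 + 0.14 + 1.6 + 4.05 + 10.88 + 20
 = 36.67

36.67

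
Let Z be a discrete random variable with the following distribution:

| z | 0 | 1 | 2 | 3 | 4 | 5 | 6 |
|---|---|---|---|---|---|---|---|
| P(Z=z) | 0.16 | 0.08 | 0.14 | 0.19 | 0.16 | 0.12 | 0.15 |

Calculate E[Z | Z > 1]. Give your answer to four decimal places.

P(Z > 1) = 0.14 + 0.19 + 0.16 + 0.12 + 0.15 = 0.76.
E[Z | Z > 1] = [2·0.14 + 3·0.19 + 4·0.16 + 5·0.12 + 6·0.15] / 0.76
 = 2.99 / 0.76
 = 299/76

3.9342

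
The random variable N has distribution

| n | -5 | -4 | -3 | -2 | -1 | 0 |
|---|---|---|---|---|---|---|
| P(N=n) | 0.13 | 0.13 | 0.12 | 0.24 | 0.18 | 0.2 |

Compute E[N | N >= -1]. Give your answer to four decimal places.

-0.4737

P(N >= -1) = 0.18 + 0.2 = 0.38.
E[N | N >= -1] = [(-1)·0.18 + 0·0.2] / 0.38
 = -0.18 / 0.38
 = -9/19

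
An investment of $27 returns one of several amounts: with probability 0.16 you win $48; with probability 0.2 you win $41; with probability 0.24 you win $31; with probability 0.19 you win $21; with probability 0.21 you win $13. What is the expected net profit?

E[payout] = 48·0.16 + 41·0.2 + 31·0.24 + 21·0.19 + 13·0.21
 = 7.68 + 8.2 + 7.44 + 3.99 + 2.73
 = 30.04
Net = 30.04 - 27 = 3.04

3.04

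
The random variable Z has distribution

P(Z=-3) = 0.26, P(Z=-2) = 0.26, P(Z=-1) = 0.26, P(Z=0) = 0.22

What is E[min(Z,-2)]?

-2.26

E[min(Z,-2)] = Σ min(z,-2)·P(Z=z)
 = (-3)·0.26 + (-2)·0.26 + (-2)·0.26 + (-2)·0.22
 = (-0.78) + (-0.52) + (-0.52) + (-0.44)
 = -2.26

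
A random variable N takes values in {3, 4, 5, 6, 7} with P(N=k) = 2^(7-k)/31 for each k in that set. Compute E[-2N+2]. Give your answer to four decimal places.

E[-2N+2] = Σ (-2n+2)·P(N=n)
 = (-4)·16/31 + (-6)·8/31 + (-8)·4/31 + (-10)·2/31 + (-12)·1/31
 = (-64/31) + (-48/31) + (-32/31) + (-20/31) + (-12/31)
 = -176/31

-5.6774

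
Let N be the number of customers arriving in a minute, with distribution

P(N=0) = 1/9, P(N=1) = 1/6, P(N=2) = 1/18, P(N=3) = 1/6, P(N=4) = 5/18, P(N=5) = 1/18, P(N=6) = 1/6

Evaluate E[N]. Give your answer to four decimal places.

E[N] = Σ n·P(N=n)
 = 0·1/9 + 1·1/6 + 2·1/18 + 3·1/6 + 4·5/18 + 5·1/18 + 6·1/6
 = 0 + 1/6 + 1/9 + 1/2 + 10/9 + 5/18 + 1
 = 19/6

3.1667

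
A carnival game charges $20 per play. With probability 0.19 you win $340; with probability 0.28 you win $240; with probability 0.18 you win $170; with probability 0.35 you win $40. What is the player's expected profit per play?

156.4

E[payout] = 340·0.19 + 240·0.28 + 170·0.18 + 40·0.35
 = 64.6 + 67.2 + 30.6 + 14
 = 176.4
Net = 176.4 - 20 = 156.4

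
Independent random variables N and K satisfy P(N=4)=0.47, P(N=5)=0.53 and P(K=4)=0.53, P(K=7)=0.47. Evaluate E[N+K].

9.94

E[N+K] = Σ_n Σ_k (n+k) · P(N=n)P(K=k)
 = 8·0.2491 + 11·0.2209 + 9·0.2809 + 12·0.2491
 = 1.9928 + 2.4299 + 2.5281 + 2.9892
 = 9.94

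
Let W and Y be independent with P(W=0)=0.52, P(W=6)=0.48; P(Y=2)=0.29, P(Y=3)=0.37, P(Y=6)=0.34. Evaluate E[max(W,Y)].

E[max(W,Y)] = Σ_w Σ_y max(w,y) · P(W=w)P(Y=y)
 = 2·0.1508 + 3·0.1924 + 6·0.1768 + 6·0.1392 + 6·0.1776 + 6·0.1632
 = 0.3016 + 0.5772 + 1.0608 + 0.8352 + 1.0656 + 0.9792
 = 4.8196

4.8196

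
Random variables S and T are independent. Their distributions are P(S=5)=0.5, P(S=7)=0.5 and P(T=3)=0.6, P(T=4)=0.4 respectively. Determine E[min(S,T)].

E[min(S,T)] = Σ_s Σ_t min(s,t) · P(S=s)P(T=t)
 = 3·0.3 + 4·0.2 + 3·0.3 + 4·0.2
 = 0.9 + 0.8 + 0.9 + 0.8
 = 3.4

3.4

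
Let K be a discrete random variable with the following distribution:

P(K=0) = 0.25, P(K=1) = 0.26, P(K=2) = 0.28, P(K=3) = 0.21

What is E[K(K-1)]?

E[K(K-1)] = Σ k(k-1)·P(K=k)
 = 0·0.25 + 0·0.26 + 2·0.28 + 6·0.21
 = 0 + 0 + 0.56 + 1.26
 = 1.82

1.82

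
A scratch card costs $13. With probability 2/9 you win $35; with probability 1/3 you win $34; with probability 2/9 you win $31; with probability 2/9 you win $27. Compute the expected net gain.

19

E[payout] = 35·2/9 + 34·1/3 + 31·2/9 + 27·2/9
 = 70/9 + 34/3 + 62/9 + 6
 = 32
Net = 32 - 13 = 19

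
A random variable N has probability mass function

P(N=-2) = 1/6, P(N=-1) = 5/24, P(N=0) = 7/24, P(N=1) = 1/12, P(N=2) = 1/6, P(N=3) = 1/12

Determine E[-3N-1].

E[-3N-1] = Σ (-3n-1)·P(N=n)
 = 5·1/6 + 2·5/24 + (-1)·7/24 + (-4)·1/12 + (-7)·1/6 + (-10)·1/12
 = 5/6 + 5/12 + (-7/24) + (-1/3) + (-7/6) + (-5/6)
 = -11/8

-1.375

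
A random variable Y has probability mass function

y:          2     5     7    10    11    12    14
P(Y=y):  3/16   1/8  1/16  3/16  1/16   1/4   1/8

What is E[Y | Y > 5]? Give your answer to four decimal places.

P(Y > 5) = 1/16 + 3/16 + 1/16 + 1/4 + 1/8 = 11/16.
E[Y | Y > 5] = [7·1/16 + 10·3/16 + 11·1/16 + 12·1/4 + 14·1/8] / (11/16)
 = 31/4 / (11/16)
 = 124/11

11.2727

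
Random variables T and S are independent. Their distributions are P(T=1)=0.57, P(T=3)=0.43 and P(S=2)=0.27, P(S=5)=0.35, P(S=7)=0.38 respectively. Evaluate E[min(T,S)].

1.7439

E[min(T,S)] = Σ_t Σ_s min(t,s) · P(T=t)P(S=s)
 = 1·0.1539 + 1·0.1995 + 1·0.2166 + 2·0.1161 + 3·0.1505 + 3·0.1634
 = 0.1539 + 0.1995 + 0.2166 + 0.2322 + 0.4515 + 0.4902
 = 1.7439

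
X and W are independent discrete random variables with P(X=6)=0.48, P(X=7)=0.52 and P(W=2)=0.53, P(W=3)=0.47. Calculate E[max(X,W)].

6.52

E[max(X,W)] = Σ_x Σ_w max(x,w) · P(X=x)P(W=w)
 = 6·0.2544 + 6·0.2256 + 7·0.2756 + 7·0.2444
 = 1.5264 + 1.3536 + 1.9292 + 1.7108
 = 6.52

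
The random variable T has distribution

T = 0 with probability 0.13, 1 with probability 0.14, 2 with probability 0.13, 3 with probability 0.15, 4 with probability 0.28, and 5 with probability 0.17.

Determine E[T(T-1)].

7.92

E[T(T-1)] = Σ t(t-1)·P(T=t)
 = 0·0.13 + 0·0.14 + 2·0.13 + 6·0.15 + 12·0.28 + 20·0.17
 = 0 + 0 + 0.26 + 0.9 + 3.36 + 3.4
 = 7.92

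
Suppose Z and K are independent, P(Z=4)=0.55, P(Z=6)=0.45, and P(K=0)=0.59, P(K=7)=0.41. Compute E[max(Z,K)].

5.761

E[max(Z,K)] = Σ_z Σ_k max(z,k) · P(Z=z)P(K=k)
 = 4·0.3245 + 7·0.2255 + 6·0.2655 + 7·0.1845
 = 1.298 + 1.5785 + 1.593 + 1.2915
 = 5.761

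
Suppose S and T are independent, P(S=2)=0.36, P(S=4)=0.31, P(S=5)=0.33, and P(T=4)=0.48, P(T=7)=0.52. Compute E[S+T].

E[S+T] = Σ_s Σ_t (s+t) · P(S=s)P(T=t)
 = 6·0.1728 + 9·0.1872 + 8·0.1488 + 11·0.1612 + 9·0.1584 + 12·0.1716
 = 1.0368 + 1.6848 + 1.1904 + 1.7732 + 1.4256 + 2.0592
 = 9.17

9.17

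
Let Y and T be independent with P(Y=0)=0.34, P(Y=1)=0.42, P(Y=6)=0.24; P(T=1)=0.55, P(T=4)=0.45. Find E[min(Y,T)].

E[min(Y,T)] = Σ_y Σ_t min(y,t) · P(Y=y)P(T=t)
 = 0·0.187 + 0·0.153 + 1·0.231 + 1·0.189 + 1·0.132 + 4·0.108
 = 0 + 0 + 0.231 + 0.189 + 0.132 + 0.432
 = 0.984

0.984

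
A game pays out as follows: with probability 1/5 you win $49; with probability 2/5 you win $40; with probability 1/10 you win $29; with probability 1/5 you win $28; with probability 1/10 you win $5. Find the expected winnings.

E[payout] = 49·1/5 + 40·2/5 + 29·1/10 + 28·1/5 + 5·1/10
 = 49/5 + 16 + 29/10 + 28/5 + 1/2
 = 174/5

34.8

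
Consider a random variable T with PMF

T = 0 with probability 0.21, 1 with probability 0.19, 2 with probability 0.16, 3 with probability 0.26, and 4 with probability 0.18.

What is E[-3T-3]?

E[-3T-3] = Σ (-3t-3)·P(T=t)
 = (-3)·0.21 + (-6)·0.19 + (-9)·0.16 + (-12)·0.26 + (-15)·0.18
 = (-0.63) + (-1.14) + (-1.44) + (-3.12) + (-2.7)
 = -9.03

-9.03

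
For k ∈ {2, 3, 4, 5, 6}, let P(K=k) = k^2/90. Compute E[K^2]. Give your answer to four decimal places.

25.2667

E[K^2] = Σ k^2·P(K=k)
 = 4·2/45 + 9·1/10 + 16·8/45 + 25·5/18 + 36·2/5
 = 8/45 + 9/10 + 128/45 + 125/18 + 72/5
 = 379/15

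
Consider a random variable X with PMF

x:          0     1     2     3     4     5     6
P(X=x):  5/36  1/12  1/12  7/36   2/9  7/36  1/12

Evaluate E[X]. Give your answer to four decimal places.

3.1944

E[X] = Σ x·P(X=x)
 = 0·5/36 + 1·1/12 + 2·1/12 + 3·7/36 + 4·2/9 + 5·7/36 + 6·1/12
 = 0 + 1/12 + 1/6 + 7/12 + 8/9 + 35/36 + 1/2
 = 115/36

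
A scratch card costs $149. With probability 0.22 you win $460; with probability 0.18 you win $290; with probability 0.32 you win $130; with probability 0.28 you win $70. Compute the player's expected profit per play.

65.6

E[payout] = 460·0.22 + 290·0.18 + 130·0.32 + 70·0.28
 = 101.2 + 52.2 + 41.6 + 19.6
 = 214.6
Net = 214.6 - 149 = 65.6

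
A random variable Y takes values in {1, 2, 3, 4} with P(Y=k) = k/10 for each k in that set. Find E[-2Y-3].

-9

E[-2Y-3] = Σ (-2y-3)·P(Y=y)
 = (-5)·1/10 + (-7)·1/5 + (-9)·3/10 + (-11)·2/5
 = (-1/2) + (-7/5) + (-27/10) + (-22/5)
 = -9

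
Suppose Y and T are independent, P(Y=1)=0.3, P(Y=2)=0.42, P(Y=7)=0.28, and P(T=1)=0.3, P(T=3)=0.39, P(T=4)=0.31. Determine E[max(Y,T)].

4.0372

E[max(Y,T)] = Σ_y Σ_t max(y,t) · P(Y=y)P(T=t)
 = 1·0.09 + 3·0.117 + 4·0.093 + 2·0.126 + 3·0.1638 + 4·0.1302 + 7·0.084 + 7·0.1092 + 7·0.0868
 = 0.09 + 0.351 + 0.372 + 0.252 + 0.4914 + 0.5208 + 0.588 + 0.7644 + 0.6076
 = 4.0372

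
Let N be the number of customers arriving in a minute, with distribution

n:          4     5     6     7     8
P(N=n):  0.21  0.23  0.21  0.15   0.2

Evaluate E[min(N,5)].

E[min(N,5)] = Σ min(n,5)·P(N=n)
 = 4·0.21 + 5·0.23 + 5·0.21 + 5·0.15 + 5·0.2
 = 0.84 + 1.15 + 1.05 + 0.75 + 1
 = 4.79

4.79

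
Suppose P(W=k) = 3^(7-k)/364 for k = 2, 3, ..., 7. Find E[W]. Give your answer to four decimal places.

2.4918

E[W] = Σ w·P(W=w)
 = 2·243/364 + 3·81/364 + 4·27/364 + 5·9/364 + 6·3/364 + 7·1/364
 = 243/182 + 243/364 + 27/91 + 45/364 + 9/182 + 1/52
 = 907/364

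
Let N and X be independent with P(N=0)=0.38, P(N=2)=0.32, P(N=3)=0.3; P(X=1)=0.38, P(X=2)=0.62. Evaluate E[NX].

E[NX] = Σ_n Σ_x nx · P(N=n)P(X=x)
 = 0·0.1444 + 0·0.2356 + 2·0.1216 + 4·0.1984 + 3·0.114 + 6·0.186
 = 0 + 0 + 0.2432 + 0.7936 + 0.342 + 1.116
 = 2.4948

2.4948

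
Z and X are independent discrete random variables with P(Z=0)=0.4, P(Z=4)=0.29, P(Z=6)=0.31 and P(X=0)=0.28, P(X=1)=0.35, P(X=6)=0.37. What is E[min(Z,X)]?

E[min(Z,X)] = Σ_z Σ_x min(z,x) · P(Z=z)P(X=x)
 = 0·0.112 + 0·0.14 + 0·0.148 + 0·0.0812 + 1·0.1015 + 4·0.1073 + 0·0.0868 + 1·0.1085 + 6·0.1147
 = 0 + 0 + 0 + 0 + 0.1015 + 0.4292 + 0 + 0.1085 + 0.6882
 = 1.3274

1.3274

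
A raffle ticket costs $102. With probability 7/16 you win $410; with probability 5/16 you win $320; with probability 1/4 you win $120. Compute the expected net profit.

E[payout] = 410·7/16 + 320·5/16 + 120·1/4
 = 1435/8 + 100 + 30
 = 2475/8
Net = 2475/8 - 102 = 1659/8

207.375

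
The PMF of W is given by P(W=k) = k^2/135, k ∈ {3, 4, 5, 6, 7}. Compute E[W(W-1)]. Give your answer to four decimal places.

E[W(W-1)] = Σ w(w-1)·P(W=w)
 = 6·1/15 + 12·16/135 + 20·5/27 + 30·4/15 + 42·49/135
 = 2/5 + 64/45 + 100/27 + 8 + 686/45
 = 3884/135

28.7704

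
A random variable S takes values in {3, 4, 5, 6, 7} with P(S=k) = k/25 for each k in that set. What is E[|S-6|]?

1.16

E[|S-6|] = Σ |s-6|·P(S=s)
 = 3·3/25 + 2·4/25 + 1·1/5 + 0·6/25 + 1·7/25
 = 9/25 + 8/25 + 1/5 + 0 + 7/25
 = 29/25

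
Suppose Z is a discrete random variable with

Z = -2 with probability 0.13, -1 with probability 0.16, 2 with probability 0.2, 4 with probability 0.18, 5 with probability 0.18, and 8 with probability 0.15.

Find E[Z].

2.8

E[Z] = Σ z·P(Z=z)
 = (-2)·0.13 + (-1)·0.16 + 2·0.2 + 4·0.18 + 5·0.18 + 8·0.15
 = (-0.26) + (-0.16) + 0.4 + 0.72 + 0.9 + 1.2
 = 2.8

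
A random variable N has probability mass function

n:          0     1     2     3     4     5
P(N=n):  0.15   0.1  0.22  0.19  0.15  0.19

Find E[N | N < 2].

0.4

P(N < 2) = 0.15 + 0.1 = 0.25.
E[N | N < 2] = [0·0.15 + 1·0.1] / 0.25
 = 0.1 / 0.25
 = 2/5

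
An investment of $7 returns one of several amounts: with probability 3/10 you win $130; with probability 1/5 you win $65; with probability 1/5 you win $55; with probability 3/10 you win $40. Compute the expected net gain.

E[payout] = 130·3/10 + 65·1/5 + 55·1/5 + 40·3/10
 = 39 + 13 + 11 + 12
 = 75
Net = 75 - 7 = 68

68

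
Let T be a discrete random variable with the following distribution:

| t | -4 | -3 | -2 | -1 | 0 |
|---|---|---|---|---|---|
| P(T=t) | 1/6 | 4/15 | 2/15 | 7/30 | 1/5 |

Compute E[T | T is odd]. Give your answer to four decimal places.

-2.0667

P(T is odd) = 4/15 + 7/30 = 1/2.
E[T | T is odd] = [(-3)·4/15 + (-1)·7/30] / (1/2)
 = -31/30 / (1/2)
 = -31/15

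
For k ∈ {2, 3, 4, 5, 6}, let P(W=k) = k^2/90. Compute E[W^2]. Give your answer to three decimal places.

25.267

E[W^2] = Σ w^2·P(W=w)
 = 4·2/45 + 9·1/10 + 16·8/45 + 25·5/18 + 36·2/5
 = 8/45 + 9/10 + 128/45 + 125/18 + 72/5
 = 379/15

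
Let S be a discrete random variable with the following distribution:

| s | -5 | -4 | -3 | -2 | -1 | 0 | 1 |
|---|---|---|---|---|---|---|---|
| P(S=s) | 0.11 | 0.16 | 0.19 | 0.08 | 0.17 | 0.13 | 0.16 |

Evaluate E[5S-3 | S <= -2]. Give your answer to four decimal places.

-20.7778

P(S <= -2) = 0.11 + 0.16 + 0.19 + 0.08 = 0.54.
E[5S-3 | S <= -2] = [(-28)·0.11 + (-23)·0.16 + (-18)·0.19 + (-13)·0.08] / 0.54
 = -11.22 / 0.54
 = -187/9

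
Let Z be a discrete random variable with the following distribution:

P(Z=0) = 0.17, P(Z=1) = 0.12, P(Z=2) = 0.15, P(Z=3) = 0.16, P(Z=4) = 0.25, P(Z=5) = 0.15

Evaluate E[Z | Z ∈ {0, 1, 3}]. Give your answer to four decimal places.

1.3333

P(Z ∈ {0, 1, 3}) = 0.17 + 0.12 + 0.16 = 0.45.
E[Z | Z ∈ {0, 1, 3}] = [0·0.17 + 1·0.12 + 3·0.16] / 0.45
 = 0.6 / 0.45
 = 4/3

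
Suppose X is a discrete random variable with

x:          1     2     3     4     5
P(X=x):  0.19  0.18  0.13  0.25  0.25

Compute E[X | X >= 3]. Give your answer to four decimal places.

P(X >= 3) = 0.13 + 0.25 + 0.25 = 0.63.
E[X | X >= 3] = [3·0.13 + 4·0.25 + 5·0.25] / 0.63
 = 2.64 / 0.63
 = 88/21

4.1905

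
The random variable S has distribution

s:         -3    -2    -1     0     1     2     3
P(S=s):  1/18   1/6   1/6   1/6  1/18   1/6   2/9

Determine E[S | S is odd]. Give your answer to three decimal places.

P(S is odd) = 1/18 + 1/6 + 1/18 + 2/9 = 1/2.
E[S | S is odd] = [(-3)·1/18 + (-1)·1/6 + 1·1/18 + 3·2/9] / (1/2)
 = 7/18 / (1/2)
 = 7/9

0.778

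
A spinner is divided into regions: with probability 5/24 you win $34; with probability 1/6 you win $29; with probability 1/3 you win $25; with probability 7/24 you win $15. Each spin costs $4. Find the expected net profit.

20.625

E[payout] = 34·5/24 + 29·1/6 + 25·1/3 + 15·7/24
 = 85/12 + 29/6 + 25/3 + 35/8
 = 197/8
Net = 197/8 - 4 = 165/8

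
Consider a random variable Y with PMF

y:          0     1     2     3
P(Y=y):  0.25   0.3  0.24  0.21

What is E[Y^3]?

E[Y^3] = Σ y^3·P(Y=y)
 = 0·0.25 + 1·0.3 + 8·0.24 + 27·0.21
 = 0 + 0.3 + 1.92 + 5.67
 = 7.89

7.89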